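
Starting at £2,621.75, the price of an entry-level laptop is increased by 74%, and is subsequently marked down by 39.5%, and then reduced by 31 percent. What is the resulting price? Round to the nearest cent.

After the 74% increase: £2,621.75 × 1.74 = £4561.845.
Apply the 39.5% decrease: £4561.845 × 0.605 = £2759.916225.
31% decrease: £2759.916225 × 0.69 = £1904.34219525 ≈ £1,904.34.

£1,904.34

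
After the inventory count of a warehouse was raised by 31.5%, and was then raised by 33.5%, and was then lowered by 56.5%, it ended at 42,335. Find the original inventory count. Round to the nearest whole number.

55,437

The overall multiplier applied was 1.315 × 1.335 × 0.435 = 0.763653375.
So the original inventory count was 42,335 ÷ 0.763653375 ≈ 55,437.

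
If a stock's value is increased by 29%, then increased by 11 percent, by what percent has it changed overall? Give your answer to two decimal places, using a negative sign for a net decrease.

The combined multiplier is 1.29 × 1.11 = 1.4319.
That corresponds to an increase of 43.19%.

43.19%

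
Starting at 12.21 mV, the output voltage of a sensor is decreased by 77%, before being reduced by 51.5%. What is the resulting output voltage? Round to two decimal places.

1.36 mV

Apply the 77% decrease: 12.21 × 0.23 = 2.8083.
After the 51.5% decrease: 2.8083 × 0.485 = 1.3620255 ≈ 1.36.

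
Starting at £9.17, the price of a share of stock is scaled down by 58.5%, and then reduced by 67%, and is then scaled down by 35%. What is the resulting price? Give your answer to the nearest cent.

£0.82

58.5% decrease: £9.17 × 0.415 = £3.80555.
Apply the 67% decrease: £3.80555 × 0.33 = £1.2558315.
Apply the 35% decrease: £1.2558315 × 0.65 = £0.816290475 ≈ £0.82.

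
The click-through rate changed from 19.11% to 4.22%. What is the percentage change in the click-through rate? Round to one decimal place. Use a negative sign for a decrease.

-77.9%

The change is 4.22 − 19.11 = -14.89 percentage points.
Relative to the original 19.11%, that is -14.89 ÷ 19.11 ≈ -77.9%.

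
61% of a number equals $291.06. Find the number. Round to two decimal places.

$477.15

$291.06 ÷ 0.61 ≈ $477.15.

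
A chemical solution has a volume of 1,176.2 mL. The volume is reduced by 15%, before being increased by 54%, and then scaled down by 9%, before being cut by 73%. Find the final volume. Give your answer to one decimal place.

15% decrease: 1,176.2 × 0.85 = 999.77.
Apply the 54% increase: 999.77 × 1.54 = 1539.6458.
Apply the 9% decrease: 1539.6458 × 0.91 = 1401.077678.
Apply the 73% decrease: 1401.077678 × 0.27 = 378.29097306 ≈ 378.3.

378.3 mL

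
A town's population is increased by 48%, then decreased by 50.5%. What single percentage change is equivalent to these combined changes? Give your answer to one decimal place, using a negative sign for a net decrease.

The combined multiplier is 1.48 × 0.495 = 0.7326.
That corresponds to a decrease of 26.7%.

-26.7%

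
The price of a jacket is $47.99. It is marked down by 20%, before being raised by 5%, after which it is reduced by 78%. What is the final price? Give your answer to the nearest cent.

$8.87

Each change multiplies by a factor: 0.8 × 1.05 × 0.22 = 0.1848.
$47.99 × 0.1848 = $8.868552 ≈ $8.87.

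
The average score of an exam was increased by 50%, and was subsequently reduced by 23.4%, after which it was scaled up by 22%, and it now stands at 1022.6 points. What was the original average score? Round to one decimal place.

729.5 points

Undoing the 22% increase: 1022.6 ÷ 1.22 ≈ 838.196721.
Undoing the 23.4% decrease: 838.196721 ÷ 0.766 ≈ 1094.251594.
Undoing the 50% increase: 1094.251594 ÷ 1.5 ≈ 729.5 points.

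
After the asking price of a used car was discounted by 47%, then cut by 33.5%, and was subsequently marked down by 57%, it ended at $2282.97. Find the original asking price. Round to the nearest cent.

$15063.79

The overall multiplier applied was 0.53 × 0.665 × 0.43 = 0.1515535.
So the original asking price was $2282.97 ÷ 0.1515535 ≈ $15063.79.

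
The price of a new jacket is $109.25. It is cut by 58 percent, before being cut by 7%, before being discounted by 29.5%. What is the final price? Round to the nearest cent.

Apply the 58% decrease: $109.25 × 0.42 = $45.885.
7% decrease: $45.885 × 0.93 = $42.67305.
After the 29.5% decrease: $42.67305 × 0.705 = $30.08450025 ≈ $30.08.

$30.08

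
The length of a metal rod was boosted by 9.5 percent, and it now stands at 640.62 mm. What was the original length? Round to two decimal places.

585.04 mm

The overall multiplier applied was 1.095.
So the original length was 640.62 ÷ 1.095 ≈ 585.04 mm.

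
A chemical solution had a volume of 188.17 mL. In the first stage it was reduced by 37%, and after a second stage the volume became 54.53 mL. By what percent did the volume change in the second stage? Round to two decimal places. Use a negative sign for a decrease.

-54.00%

After the first stage: 188.17 × 0.63 = 118.5471.
Second-stage multiplier: 54.53 ÷ 118.5471 ≈ 0.459986.
That is a change of -54.00%.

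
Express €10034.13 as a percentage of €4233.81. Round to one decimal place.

237.0%

€10034.13 ÷ €4233.81 ≈ 237.0%.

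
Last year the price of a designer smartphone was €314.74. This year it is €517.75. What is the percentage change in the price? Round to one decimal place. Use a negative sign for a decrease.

64.5%

Change: €517.75 − €314.74 = €203.01.
Relative to the original: €203.01 ÷ €314.74 ≈ 64.5%.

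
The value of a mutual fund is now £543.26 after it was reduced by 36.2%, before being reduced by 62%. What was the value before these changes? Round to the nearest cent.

Undoing the 62% decrease: £543.26 ÷ 0.38 ≈ £1429.631579.
Undoing the 36.2% decrease: £1429.631579 ÷ 0.638 ≈ £2,240.80.

£2,240.80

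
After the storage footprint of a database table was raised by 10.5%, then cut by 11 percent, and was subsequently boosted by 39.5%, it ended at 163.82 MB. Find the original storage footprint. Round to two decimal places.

The overall multiplier applied was 1.105 × 0.89 × 1.395 = 1.37191275.
So the original storage footprint was 163.82 ÷ 1.37191275 ≈ 119.41 MB.

119.41 MB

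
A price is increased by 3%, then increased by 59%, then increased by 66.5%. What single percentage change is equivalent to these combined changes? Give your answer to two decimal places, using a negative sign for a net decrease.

The combined multiplier is 1.03 × 1.59 × 1.665 = 2.7267705.
That corresponds to an increase of 172.68%.

172.68%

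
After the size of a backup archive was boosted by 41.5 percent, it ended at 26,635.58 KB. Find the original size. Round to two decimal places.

The overall multiplier applied was 1.415.
So the original size was 26,635.58 ÷ 1.415 ≈ 18,823.73 KB.

18,823.73 KB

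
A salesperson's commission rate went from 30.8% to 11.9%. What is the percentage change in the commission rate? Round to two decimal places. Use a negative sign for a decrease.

-61.36%

The change is 11.9 − 30.8 = -18.9 percentage points.
Relative to the original 30.8%, that is -18.9 ÷ 30.8 ≈ -61.36%.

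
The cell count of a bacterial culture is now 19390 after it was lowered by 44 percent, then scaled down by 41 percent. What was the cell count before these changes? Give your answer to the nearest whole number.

The overall multiplier applied was 0.56 × 0.59 = 0.3304.
So the original cell count was 19390 ÷ 0.3304 ≈ 58686.

58686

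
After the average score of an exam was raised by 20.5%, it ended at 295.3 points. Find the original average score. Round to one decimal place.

The overall multiplier applied was 1.205.
So the original average score was 295.3 ÷ 1.205 ≈ 245.1 points.

245.1 points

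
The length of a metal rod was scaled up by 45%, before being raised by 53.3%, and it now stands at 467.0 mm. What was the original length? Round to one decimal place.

210.1 mm

The overall multiplier applied was 1.45 × 1.533 = 2.22285.
So the original length was 467.0 ÷ 2.22285 ≈ 210.1 mm.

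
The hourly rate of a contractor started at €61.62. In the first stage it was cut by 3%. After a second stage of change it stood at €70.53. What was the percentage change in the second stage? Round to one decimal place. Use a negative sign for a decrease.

18.0%

After the first stage: €61.62 × 0.97 = €59.7714.
Second-stage multiplier: €70.53 ÷ €59.7714 ≈ 1.18.
That is a change of 18.0%.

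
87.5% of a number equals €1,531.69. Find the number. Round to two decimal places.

€1,531.69 ÷ 0.875 ≈ €1,750.50.

€1,750.50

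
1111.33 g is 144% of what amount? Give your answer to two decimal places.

771.76 g

1111.33 g ÷ 1.44 ≈ 771.76 g.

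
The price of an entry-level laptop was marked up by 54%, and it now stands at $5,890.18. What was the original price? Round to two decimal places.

$3,824.79

The overall multiplier applied was 1.54.
So the original price was $5,890.18 ÷ 1.54 ≈ $3,824.79.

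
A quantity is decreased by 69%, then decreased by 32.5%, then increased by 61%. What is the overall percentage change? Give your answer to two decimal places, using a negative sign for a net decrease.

The combined multiplier is 0.31 × 0.675 × 1.61 = 0.3368925.
That corresponds to a decrease of 66.31%.

-66.31%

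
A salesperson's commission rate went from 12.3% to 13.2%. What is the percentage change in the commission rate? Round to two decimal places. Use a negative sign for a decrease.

The change is 13.2 − 12.3 = 0.9 percentage points.
Relative to the original 12.3%, that is 0.9 ÷ 12.3 ≈ 7.32%.

7.32%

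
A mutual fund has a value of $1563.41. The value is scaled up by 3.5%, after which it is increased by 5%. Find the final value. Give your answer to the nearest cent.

$1699.04

Each change multiplies by a factor: 1.035 × 1.05 = 1.08675.
$1563.41 × 1.08675 = $1699.0358175 ≈ $1699.04.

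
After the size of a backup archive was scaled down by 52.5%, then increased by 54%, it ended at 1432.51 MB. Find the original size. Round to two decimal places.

Undoing the 54% increase: 1432.51 ÷ 1.54 ≈ 930.201299.
Undoing the 52.5% decrease: 930.201299 ÷ 0.475 ≈ 1958.32 MB.

1958.32 MB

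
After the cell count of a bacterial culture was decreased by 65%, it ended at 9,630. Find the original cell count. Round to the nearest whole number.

The overall multiplier applied was 0.35.
So the original cell count was 9,630 ÷ 0.35 ≈ 27,514.

27,514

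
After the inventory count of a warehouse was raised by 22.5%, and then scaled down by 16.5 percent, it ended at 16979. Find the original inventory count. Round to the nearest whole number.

Undoing the 16.5% decrease: 16979 ÷ 0.835 ≈ 20334.131737.
Undoing the 22.5% increase: 20334.131737 ÷ 1.225 ≈ 16599.

16599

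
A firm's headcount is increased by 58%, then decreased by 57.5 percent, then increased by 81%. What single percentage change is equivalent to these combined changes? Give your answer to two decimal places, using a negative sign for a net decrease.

21.54%

The combined multiplier is 1.58 × 0.425 × 1.81 = 1.215415.
That corresponds to an increase of 21.54%.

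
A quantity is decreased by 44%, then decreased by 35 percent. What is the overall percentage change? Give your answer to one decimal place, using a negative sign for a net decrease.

The combined multiplier is 0.56 × 0.65 = 0.364.
That corresponds to a decrease of 63.6%.

-63.6%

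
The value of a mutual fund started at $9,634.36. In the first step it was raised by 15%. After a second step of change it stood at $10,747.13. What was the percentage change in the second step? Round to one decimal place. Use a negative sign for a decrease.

After the first step: $9,634.36 × 1.15 = $11079.514.
Second-step multiplier: $10,747.13 ÷ $11079.514 ≈ 0.97.
That is a change of -3.0%.

-3.0%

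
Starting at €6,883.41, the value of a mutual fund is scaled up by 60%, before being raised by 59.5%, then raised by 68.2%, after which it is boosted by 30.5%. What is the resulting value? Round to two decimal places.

€38,558.56

Apply the 60% increase: €6,883.41 × 1.6 = €11013.456.
59.5% increase: €11013.456 × 1.595 = €17566.46232.
68.2% increase: €17566.46232 × 1.682 = €29546.78962224.
Apply the 30.5% increase: €29546.78962224 × 1.305 = €38558.5604570232 ≈ €38,558.56.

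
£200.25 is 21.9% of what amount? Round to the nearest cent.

£200.25 ÷ 0.219 ≈ £914.38.

£914.38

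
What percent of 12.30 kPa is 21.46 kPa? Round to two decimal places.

174.47%

21.46 kPa ÷ 12.30 kPa ≈ 174.47%.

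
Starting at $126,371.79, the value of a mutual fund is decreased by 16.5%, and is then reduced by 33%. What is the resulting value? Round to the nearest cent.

Each change multiplies by a factor: 0.835 × 0.67 = 0.55945.
$126,371.79 × 0.55945 = $70698.6979155 ≈ $70,698.70.

$70,698.70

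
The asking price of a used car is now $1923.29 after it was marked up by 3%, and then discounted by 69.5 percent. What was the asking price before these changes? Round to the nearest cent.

$6122.20

The overall multiplier applied was 1.03 × 0.305 = 0.31415.
So the original asking price was $1923.29 ÷ 0.31415 ≈ $6122.20.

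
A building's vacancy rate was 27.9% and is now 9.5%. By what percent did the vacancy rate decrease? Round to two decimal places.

65.95%

The change is 9.5 − 27.9 = -18.4 percentage points.
Relative to the original 27.9%, that is -18.4 ÷ 27.9 ≈ -65.95%.
So the vacancy rate fell by 65.95%.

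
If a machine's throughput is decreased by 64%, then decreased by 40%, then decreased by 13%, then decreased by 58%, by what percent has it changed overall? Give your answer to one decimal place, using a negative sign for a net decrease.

A 64% decrease multiplies by 0.36.
Then a 40% decrease: 0.36 × 0.6 = 0.216.
Then a 13% decrease: 0.216 × 0.87 = 0.18792.
Then a 58% decrease: 0.18792 × 0.42 = 0.0789264.
Overall factor 0.0789264, i.e. -92.1%.

-92.1%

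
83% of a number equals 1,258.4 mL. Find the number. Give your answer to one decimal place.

1,516.1 mL

1,258.4 mL ÷ 0.83 ≈ 1,516.1 mL.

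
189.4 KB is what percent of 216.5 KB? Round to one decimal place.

189.4 KB ÷ 216.5 KB ≈ 87.5%.

87.5%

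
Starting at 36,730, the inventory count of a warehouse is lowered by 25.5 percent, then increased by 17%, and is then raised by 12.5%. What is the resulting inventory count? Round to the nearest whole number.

Apply the 25.5% decrease: 36,730 × 0.745 = 27363.85.
After the 17% increase: 27363.85 × 1.17 = 32015.7045.
Apply the 12.5% increase: 32015.7045 × 1.125 = 36017.6675625 ≈ 36,018.

36,018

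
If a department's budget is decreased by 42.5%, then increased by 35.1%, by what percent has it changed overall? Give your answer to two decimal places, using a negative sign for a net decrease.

-22.32%

The combined multiplier is 0.575 × 1.351 = 0.776825.
That corresponds to a decrease of 22.32%.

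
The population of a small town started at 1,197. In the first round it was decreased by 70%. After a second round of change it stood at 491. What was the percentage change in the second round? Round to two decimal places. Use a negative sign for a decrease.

After the first round: 1,197 × 0.3 = 359.1.
Second-round multiplier: 491 ÷ 359.1 ≈ 1.367307.
That is a change of 36.73%.

36.73%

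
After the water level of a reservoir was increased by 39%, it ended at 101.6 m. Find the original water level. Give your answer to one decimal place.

73.1 m

The overall multiplier applied was 1.39.
So the original water level was 101.6 ÷ 1.39 ≈ 73.1 m.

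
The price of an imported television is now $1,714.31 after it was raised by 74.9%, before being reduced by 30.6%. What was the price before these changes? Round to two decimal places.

Undoing the 30.6% decrease: $1,714.31 ÷ 0.694 ≈ $2470.18732.
Undoing the 74.9% increase: $2470.18732 ÷ 1.749 ≈ $1,412.34.

$1,412.34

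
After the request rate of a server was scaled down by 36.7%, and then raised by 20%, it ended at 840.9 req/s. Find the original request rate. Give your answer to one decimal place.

The overall multiplier applied was 0.633 × 1.2 = 0.7596.
So the original request rate was 840.9 ÷ 0.7596 ≈ 1,107.0 req/s.

1,107.0 req/s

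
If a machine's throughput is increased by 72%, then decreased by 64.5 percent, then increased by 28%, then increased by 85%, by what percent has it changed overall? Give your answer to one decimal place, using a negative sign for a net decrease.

The combined multiplier is 1.72 × 0.355 × 1.28 × 1.85 = 1.4459008.
That corresponds to an increase of 44.6%.

44.6%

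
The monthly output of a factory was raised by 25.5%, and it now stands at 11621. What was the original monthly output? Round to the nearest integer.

9260

The overall multiplier applied was 1.255.
So the original monthly output was 11621 ÷ 1.255 ≈ 9260.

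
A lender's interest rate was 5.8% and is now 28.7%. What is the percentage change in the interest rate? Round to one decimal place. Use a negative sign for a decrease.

The change is 28.7 − 5.8 = 22.9 percentage points.
Relative to the original 5.8%, that is 22.9 ÷ 5.8 ≈ 394.8%.

394.8%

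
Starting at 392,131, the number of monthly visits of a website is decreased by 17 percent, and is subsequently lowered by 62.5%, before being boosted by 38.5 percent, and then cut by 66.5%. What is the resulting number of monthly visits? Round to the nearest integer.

After the 17% decrease: 392,131 × 0.83 = 325468.73.
After the 62.5% decrease: 325468.73 × 0.375 = 122050.77375.
38.5% increase: 122050.77375 × 1.385 = 169040.32164375.
66.5% decrease: 169040.32164375 × 0.335 = 56628.50775065625 ≈ 56,629.

56,629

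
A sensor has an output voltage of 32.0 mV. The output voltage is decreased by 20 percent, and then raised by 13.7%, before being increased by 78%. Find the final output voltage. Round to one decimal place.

Each change multiplies by a factor: 0.8 × 1.137 × 1.78 = 1.619088.
32.0 × 1.619088 = 51.810816 ≈ 51.8.

51.8 mV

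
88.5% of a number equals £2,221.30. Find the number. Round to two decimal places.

£2,509.94

£2,221.30 ÷ 0.885 ≈ £2,509.94.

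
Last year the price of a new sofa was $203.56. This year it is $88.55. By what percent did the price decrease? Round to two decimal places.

56.50%

Change: $88.55 − $203.56 = -$115.01.
Relative to the original: -$115.01 ÷ $203.56 ≈ -56.50%.
So the price decreased by 56.50%.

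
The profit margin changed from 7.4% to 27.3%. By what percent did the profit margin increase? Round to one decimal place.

The change is 27.3 − 7.4 = 19.9 percentage points.
Relative to the original 7.4%, that is 19.9 ÷ 7.4 ≈ 268.9%.
So the profit margin rose by 268.9%.

268.9%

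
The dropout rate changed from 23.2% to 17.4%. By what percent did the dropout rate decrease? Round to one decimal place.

25.0%

The change is 17.4 − 23.2 = -5.8 percentage points.
Relative to the original 23.2%, that is -5.8 ÷ 23.2 = -25.0%.
So the dropout rate fell by 25.0%.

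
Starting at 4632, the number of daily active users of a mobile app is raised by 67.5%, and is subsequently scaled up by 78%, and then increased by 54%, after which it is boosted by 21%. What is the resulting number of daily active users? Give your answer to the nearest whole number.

Apply the 67.5% increase: 4632 × 1.675 = 7758.6.
78% increase: 7758.6 × 1.78 = 13810.308.
After the 54% increase: 13810.308 × 1.54 = 21267.87432.
After the 21% increase: 21267.87432 × 1.21 = 25734.1279272 ≈ 25734.

25734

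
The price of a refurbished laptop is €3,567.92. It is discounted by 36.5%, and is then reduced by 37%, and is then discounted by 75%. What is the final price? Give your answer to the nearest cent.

After the 36.5% decrease: €3,567.92 × 0.635 = €2265.6292.
37% decrease: €2265.6292 × 0.63 = €1427.346396.
Apply the 75% decrease: €1427.346396 × 0.25 = €356.836599 ≈ €356.84.

€356.84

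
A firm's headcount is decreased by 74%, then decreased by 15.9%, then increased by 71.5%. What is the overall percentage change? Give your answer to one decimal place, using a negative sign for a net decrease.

A 74% decrease multiplies by 0.26.
Then a 15.9% decrease: 0.26 × 0.841 = 0.21866.
Then a 71.5% increase: 0.21866 × 1.715 = 0.3750019.
Overall factor 0.3750019, i.e. -62.5%.

-62.5%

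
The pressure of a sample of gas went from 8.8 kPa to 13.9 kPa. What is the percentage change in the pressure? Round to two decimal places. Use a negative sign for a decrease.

Change: 13.9 − 8.8 = 5.1.
Relative to the original: 5.1 ÷ 8.8 ≈ 57.95%.

57.95%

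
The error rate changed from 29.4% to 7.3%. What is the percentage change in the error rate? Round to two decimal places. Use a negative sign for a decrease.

-75.17%

The change is 7.3 − 29.4 = -22.1 percentage points.
Relative to the original 29.4%, that is -22.1 ÷ 29.4 ≈ -75.17%.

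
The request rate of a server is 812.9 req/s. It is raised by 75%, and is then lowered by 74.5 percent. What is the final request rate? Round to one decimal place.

362.8 req/s

After the 75% increase: 812.9 × 1.75 = 1422.575.
74.5% decrease: 1422.575 × 0.255 = 362.756625 ≈ 362.8.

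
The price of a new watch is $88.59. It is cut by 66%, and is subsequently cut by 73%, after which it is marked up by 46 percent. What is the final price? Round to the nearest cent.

Each change multiplies by a factor: 0.34 × 0.27 × 1.46 = 0.134028.
$88.59 × 0.134028 = $11.87354052 ≈ $11.87.

$11.87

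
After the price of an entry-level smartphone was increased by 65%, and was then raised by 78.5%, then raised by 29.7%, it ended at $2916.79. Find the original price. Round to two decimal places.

Undoing the 29.7% increase: $2916.79 ÷ 1.297 ≈ $2248.874325.
Undoing the 78.5% increase: $2248.874325 ÷ 1.785 ≈ $1259.873571.
Undoing the 65% increase: $1259.873571 ÷ 1.65 ≈ $763.56.

$763.56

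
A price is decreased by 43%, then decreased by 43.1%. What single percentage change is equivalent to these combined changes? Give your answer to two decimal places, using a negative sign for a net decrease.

A 43% decrease multiplies by 0.57.
Then a 43.1% decrease: 0.57 × 0.569 = 0.32433.
Overall factor 0.32433, i.e. -67.57%.

-67.57%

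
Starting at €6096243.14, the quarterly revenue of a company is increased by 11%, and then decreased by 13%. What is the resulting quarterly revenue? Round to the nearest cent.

After the 11% increase: €6096243.14 × 1.11 = €6766829.8854.
After the 13% decrease: €6766829.8854 × 0.87 = €5887142.000298 ≈ €5887142.00.

€5887142.00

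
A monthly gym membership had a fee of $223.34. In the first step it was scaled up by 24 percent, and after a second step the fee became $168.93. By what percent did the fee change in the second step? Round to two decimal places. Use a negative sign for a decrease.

-39.00%

After the first step: $223.34 × 1.24 = $276.9416.
Second-step multiplier: $168.93 ÷ $276.9416 ≈ 0.609984.
That is a change of -39.00%.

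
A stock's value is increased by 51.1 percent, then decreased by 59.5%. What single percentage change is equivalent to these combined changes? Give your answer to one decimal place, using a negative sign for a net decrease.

A 51.1% increase multiplies by 1.511.
Then a 59.5% decrease: 1.511 × 0.405 = 0.611955.
Overall factor 0.611955, i.e. -38.8%.

-38.8%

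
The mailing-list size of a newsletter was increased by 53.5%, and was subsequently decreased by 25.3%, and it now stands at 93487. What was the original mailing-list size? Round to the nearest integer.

81531

The overall multiplier applied was 1.535 × 0.747 = 1.146645.
So the original mailing-list size was 93487 ÷ 1.146645 ≈ 81531.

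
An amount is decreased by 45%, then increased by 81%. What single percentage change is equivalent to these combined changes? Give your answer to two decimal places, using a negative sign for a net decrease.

-0.45%

The combined multiplier is 0.55 × 1.81 = 0.9955.
That corresponds to a decrease of 0.45%.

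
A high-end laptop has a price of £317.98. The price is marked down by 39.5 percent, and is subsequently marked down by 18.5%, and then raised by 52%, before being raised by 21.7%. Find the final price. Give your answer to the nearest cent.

£290.03

Each change multiplies by a factor: 0.605 × 0.815 × 1.52 × 1.217 = 0.912109858.
£317.98 × 0.912109858 = £290.03269264684 ≈ £290.03.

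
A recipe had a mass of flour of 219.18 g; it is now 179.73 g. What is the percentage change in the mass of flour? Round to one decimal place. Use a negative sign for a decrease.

Change: 179.73 − 219.18 = -39.45.
Relative to the original: -39.45 ÷ 219.18 ≈ -18.0%.

-18.0%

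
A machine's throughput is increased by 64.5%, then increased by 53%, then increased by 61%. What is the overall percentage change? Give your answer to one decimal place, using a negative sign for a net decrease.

The combined multiplier is 1.645 × 1.53 × 1.61 = 4.0521285.
That corresponds to an increase of 305.2%.

305.2%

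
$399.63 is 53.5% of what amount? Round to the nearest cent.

$746.97

$399.63 ÷ 0.535 ≈ $746.97.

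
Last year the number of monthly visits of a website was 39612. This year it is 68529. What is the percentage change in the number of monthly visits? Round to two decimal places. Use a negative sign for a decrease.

Change: 68529 − 39612 = 28917.
Relative to the original: 28917 ÷ 39612 ≈ 73.00%.

73.00%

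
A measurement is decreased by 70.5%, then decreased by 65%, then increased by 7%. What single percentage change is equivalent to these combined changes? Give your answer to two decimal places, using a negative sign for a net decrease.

The combined multiplier is 0.295 × 0.35 × 1.07 = 0.1104775.
That corresponds to a decrease of 88.95%.

-88.95%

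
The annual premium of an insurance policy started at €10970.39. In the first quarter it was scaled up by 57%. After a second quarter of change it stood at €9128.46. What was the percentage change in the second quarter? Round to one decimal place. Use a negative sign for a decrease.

-47.0%

After the first quarter: €10970.39 × 1.57 = €17223.5123.
Second-quarter multiplier: €9128.46 ÷ €17223.5123 ≈ 0.53.
That is a change of -47.0%.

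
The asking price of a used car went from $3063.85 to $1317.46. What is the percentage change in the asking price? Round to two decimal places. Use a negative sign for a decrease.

Change: $1317.46 − $3063.85 = -$1746.39.
Relative to the original: -$1746.39 ÷ $3063.85 ≈ -57.00%.

-57.00%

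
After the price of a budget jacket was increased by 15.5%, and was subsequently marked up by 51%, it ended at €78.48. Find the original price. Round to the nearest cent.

Undoing the 51% increase: €78.48 ÷ 1.51 ≈ €51.97351.
Undoing the 15.5% increase: €51.97351 ÷ 1.155 ≈ €45.00.

€45.00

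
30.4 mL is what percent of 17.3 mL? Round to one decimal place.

175.7%

30.4 mL ÷ 17.3 mL ≈ 175.7%.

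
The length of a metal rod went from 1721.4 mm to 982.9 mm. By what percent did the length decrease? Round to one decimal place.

Change: 982.9 − 1721.4 = -738.5.
Relative to the original: -738.5 ÷ 1721.4 ≈ -42.9%.
So the length decreased by 42.9%.

42.9%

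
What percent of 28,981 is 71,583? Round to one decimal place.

247.0%

71,583 ÷ 28,981 ≈ 247.0%.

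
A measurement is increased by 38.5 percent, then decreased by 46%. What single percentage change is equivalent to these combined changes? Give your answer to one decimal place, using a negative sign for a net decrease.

A 38.5% increase multiplies by 1.385.
Then a 46% decrease: 1.385 × 0.54 = 0.7479.
Overall factor 0.7479, i.e. -25.2%.

-25.2%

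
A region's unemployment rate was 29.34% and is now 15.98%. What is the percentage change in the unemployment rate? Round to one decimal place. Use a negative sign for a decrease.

The change is 15.98 − 29.34 = -13.36 percentage points.
Relative to the original 29.34%, that is -13.36 ÷ 29.34 ≈ -45.5%.

-45.5%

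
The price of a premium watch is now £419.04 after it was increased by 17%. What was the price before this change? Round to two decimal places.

£358.15

The overall multiplier applied was 1.17.
So the original price was £419.04 ÷ 1.17 ≈ £358.15.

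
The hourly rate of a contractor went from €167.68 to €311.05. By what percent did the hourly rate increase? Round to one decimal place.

85.5%

Change: €311.05 − €167.68 = €143.37.
Relative to the original: €143.37 ÷ €167.68 ≈ 85.5%.
So the hourly rate increased by 85.5%.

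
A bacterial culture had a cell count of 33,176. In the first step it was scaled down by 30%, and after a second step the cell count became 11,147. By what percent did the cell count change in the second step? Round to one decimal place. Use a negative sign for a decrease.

After the first step: 33,176 × 0.7 = 23223.2.
Second-step multiplier: 11,147 ÷ 23223.2 ≈ 0.47999.
That is a change of -52.0%.

-52.0%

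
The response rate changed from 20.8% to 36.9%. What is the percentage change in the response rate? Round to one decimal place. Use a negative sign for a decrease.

77.4%

The change is 36.9 − 20.8 = 16.1 percentage points.
Relative to the original 20.8%, that is 16.1 ÷ 20.8 ≈ 77.4%.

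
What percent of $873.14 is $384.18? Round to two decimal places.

44.00%

$384.18 ÷ $873.14 ≈ 44.00%.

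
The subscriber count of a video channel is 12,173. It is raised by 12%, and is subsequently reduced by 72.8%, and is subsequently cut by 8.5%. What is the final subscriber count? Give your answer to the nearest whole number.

Each change multiplies by a factor: 1.12 × 0.272 × 0.915 = 0.2787456.
12,173 × 0.2787456 = 3393.1701888 ≈ 3,393.

3,393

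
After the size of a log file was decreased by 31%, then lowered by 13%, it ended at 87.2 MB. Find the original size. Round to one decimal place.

145.3 MB

The overall multiplier applied was 0.69 × 0.87 = 0.6003.
So the original size was 87.2 ÷ 0.6003 ≈ 145.3 MB.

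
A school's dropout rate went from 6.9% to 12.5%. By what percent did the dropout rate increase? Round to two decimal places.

81.16%

The change is 12.5 − 6.9 = 5.6 percentage points.
Relative to the original 6.9%, that is 5.6 ÷ 6.9 ≈ 81.16%.
So the dropout rate rose by 81.16%.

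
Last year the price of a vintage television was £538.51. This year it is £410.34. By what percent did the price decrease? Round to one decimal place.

Change: £410.34 − £538.51 = -£128.17.
Relative to the original: -£128.17 ÷ £538.51 ≈ -23.8%.
So the price decreased by 23.8%.

23.8%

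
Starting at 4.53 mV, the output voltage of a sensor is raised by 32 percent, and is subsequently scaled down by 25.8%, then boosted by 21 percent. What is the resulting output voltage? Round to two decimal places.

5.37 mV

Each change multiplies by a factor: 1.32 × 0.742 × 1.21 = 1.1851224.
4.53 × 1.1851224 = 5.368604472 ≈ 5.37.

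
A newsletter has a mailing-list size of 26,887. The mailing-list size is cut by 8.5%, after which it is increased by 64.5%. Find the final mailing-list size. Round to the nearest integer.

8.5% decrease: 26,887 × 0.915 = 24601.605.
After the 64.5% increase: 24601.605 × 1.645 = 40469.640225 ≈ 40,470.

40,470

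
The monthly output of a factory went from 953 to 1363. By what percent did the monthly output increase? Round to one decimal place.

43.0%

Change: 1363 − 953 = 410.
Relative to the original: 410 ÷ 953 ≈ 43.0%.
So the monthly output increased by 43.0%.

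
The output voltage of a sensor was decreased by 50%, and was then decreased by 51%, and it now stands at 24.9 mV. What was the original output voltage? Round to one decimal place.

Undoing the 51% decrease: 24.9 ÷ 0.49 ≈ 50.816327.
Undoing the 50% decrease: 50.816327 ÷ 0.5 ≈ 101.6 mV.

101.6 mV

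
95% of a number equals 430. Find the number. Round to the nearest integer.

430 ÷ 0.95 ≈ 453.

453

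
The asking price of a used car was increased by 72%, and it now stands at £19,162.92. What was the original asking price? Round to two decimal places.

£11,141.23

The overall multiplier applied was 1.72.
So the original asking price was £19,162.92 ÷ 1.72 ≈ £11,141.23.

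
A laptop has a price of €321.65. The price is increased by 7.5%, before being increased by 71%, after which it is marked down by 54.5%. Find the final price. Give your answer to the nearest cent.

€269.03

Each change multiplies by a factor: 1.075 × 1.71 × 0.455 = 0.83640375.
€321.65 × 0.83640375 = €269.0292661875 ≈ €269.03.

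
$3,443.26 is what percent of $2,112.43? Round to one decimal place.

$3,443.26 ÷ $2,112.43 ≈ 163.0%.

163.0%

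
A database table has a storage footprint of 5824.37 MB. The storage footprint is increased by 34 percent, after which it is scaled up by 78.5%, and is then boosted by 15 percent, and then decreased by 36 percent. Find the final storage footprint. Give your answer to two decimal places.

Each change multiplies by a factor: 1.34 × 1.785 × 1.15 × 0.64 = 1.7604384.
5824.37 × 1.7604384 = 10253.444603808 ≈ 10253.44.

10253.44 MB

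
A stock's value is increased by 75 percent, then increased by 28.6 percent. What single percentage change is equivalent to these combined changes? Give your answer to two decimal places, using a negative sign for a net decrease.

The combined multiplier is 1.75 × 1.286 = 2.2505.
That corresponds to an increase of 125.05%.

125.05%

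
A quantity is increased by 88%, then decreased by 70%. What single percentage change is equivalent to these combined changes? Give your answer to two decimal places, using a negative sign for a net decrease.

The combined multiplier is 1.88 × 0.3 = 0.564.
That corresponds to a decrease of 43.60%.

-43.60%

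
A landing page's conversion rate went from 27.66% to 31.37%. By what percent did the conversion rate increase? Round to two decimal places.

13.41%

The change is 31.37 − 27.66 = 3.71 percentage points.
Relative to the original 27.66%, that is 3.71 ÷ 27.66 ≈ 13.41%.
So the conversion rate rose by 13.41%.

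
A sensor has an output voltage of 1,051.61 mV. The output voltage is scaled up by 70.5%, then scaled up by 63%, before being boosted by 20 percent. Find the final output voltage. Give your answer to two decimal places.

3,507.10 mV

Each change multiplies by a factor: 1.705 × 1.63 × 1.2 = 3.33498.
1,051.61 × 3.33498 = 3507.0983178 ≈ 3,507.10.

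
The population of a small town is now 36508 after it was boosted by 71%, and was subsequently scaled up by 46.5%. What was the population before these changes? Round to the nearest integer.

The overall multiplier applied was 1.71 × 1.465 = 2.50515.
So the original population was 36508 ÷ 2.50515 ≈ 14573.

14573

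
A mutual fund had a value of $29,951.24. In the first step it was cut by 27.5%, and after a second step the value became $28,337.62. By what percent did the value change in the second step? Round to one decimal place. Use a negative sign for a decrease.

After the first step: $29,951.24 × 0.725 = $21714.649.
Second-step multiplier: $28,337.62 ÷ $21714.649 ≈ 1.305.
That is a change of 30.5%.

30.5%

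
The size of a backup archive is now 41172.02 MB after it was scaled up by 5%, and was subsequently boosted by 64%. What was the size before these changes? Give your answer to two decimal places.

23909.42 MB

The overall multiplier applied was 1.05 × 1.64 = 1.722.
So the original size was 41172.02 ÷ 1.722 ≈ 23909.42 MB.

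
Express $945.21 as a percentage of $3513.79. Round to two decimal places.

26.90%

$945.21 ÷ $3513.79 ≈ 26.90%.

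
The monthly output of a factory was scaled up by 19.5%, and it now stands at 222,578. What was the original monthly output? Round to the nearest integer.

186,258

The overall multiplier applied was 1.195.
So the original monthly output was 222,578 ÷ 1.195 ≈ 186,258.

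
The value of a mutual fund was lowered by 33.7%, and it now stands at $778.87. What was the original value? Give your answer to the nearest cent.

The overall multiplier applied was 0.663.
So the original value was $778.87 ÷ 0.663 ≈ $1,174.77.

$1,174.77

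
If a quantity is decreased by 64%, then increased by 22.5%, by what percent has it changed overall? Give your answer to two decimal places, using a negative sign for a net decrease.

A 64% decrease multiplies by 0.36.
Then a 22.5% increase: 0.36 × 1.225 = 0.441.
Overall factor 0.441, i.e. -55.90%.

-55.90%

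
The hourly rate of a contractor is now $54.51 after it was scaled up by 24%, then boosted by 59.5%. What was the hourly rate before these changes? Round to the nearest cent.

$27.56

Undoing the 59.5% increase: $54.51 ÷ 1.595 ≈ $34.175549.
Undoing the 24% increase: $34.175549 ÷ 1.24 ≈ $27.56.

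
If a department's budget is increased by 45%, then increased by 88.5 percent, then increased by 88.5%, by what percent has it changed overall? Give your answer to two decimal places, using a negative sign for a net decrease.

415.22%

The combined multiplier is 1.45 × 1.885 × 1.885 = 5.15217625.
That corresponds to an increase of 415.22%.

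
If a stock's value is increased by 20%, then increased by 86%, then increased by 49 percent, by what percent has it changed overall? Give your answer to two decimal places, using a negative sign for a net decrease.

232.57%

The combined multiplier is 1.2 × 1.86 × 1.49 = 3.32568.
That corresponds to an increase of 232.57%.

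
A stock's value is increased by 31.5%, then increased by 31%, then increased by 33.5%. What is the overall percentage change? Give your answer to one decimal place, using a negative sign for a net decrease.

130.0%

The combined multiplier is 1.315 × 1.31 × 1.335 = 2.29973775.
That corresponds to an increase of 130.0%.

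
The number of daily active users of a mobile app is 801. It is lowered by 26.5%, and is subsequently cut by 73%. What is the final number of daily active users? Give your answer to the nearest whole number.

159

26.5% decrease: 801 × 0.735 = 588.735.
After the 73% decrease: 588.735 × 0.27 = 158.95845 ≈ 159.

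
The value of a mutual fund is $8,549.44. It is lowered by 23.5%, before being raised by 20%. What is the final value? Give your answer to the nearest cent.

Each change multiplies by a factor: 0.765 × 1.2 = 0.918.
$8,549.44 × 0.918 = $7848.38592 ≈ $7,848.39.

$7,848.39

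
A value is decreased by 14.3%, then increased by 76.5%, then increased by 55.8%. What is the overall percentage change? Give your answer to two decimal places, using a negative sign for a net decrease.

A 14.3% decrease multiplies by 0.857.
Then a 76.5% increase: 0.857 × 1.765 = 1.512605.
Then a 55.8% increase: 1.512605 × 1.558 = 2.35663859.
Overall factor 2.35663859, i.e. 135.66%.

135.66%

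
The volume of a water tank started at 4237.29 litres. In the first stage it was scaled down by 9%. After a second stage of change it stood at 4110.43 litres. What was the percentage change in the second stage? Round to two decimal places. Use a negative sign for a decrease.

6.60%

After the first stage: 4237.29 × 0.91 = 3855.9339.
Second-stage multiplier: 4110.43 ÷ 3855.9339 ≈ 1.066001.
That is a change of 6.60%.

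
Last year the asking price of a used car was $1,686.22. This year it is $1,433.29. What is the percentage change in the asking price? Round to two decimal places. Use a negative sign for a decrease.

-15.00%

Change: $1,433.29 − $1,686.22 = -$252.93.
Relative to the original: -$252.93 ÷ $1,686.22 ≈ -15.00%.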